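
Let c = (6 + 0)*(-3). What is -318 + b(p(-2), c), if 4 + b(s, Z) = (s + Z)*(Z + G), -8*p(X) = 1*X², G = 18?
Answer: -322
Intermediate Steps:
p(X) = -X²/8
c = -18 (c = 6*(-3) = -18)
b(s, Z) = -4 + (18 + Z)*(Z + s) (b(s, Z) = -4 + (s + Z)*(Z + 18) = -4 + (Z + s)*(18 + Z) = -4 + (18 + Z)*(Z + s))
-318 + b(p(-2), c) = -318 + (-4 + (-18)² + 18*(-18) + 18*(-⅛*(-2)²) - (-9)*(-2)²/4) = -318 + (-4 + 324 - 324 + 18*(-⅛*4) - (-9)*4/4) = -318 + (-4 + 324 - 324 + 18*(-½) - 18*(-½)) = -318 + (-4 + 324 - 324 - 9 + 9) = -318 - 4 = -322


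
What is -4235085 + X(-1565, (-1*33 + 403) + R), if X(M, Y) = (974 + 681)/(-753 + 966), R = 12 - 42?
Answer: -902071450/213 ≈ -4.2351e+6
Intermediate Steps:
R = -30
X(M, Y) = 1655/213
-4235085 + X(-1565, (-1*33 + 403) + R) = -4235085 + 1655/213 = -902071450/213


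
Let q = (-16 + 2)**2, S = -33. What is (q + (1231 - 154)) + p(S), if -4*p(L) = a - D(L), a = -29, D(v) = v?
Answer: 1272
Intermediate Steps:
p(L) = 29/4 + L/4 (p(L) = -(-29 - L)/4 = 29/4 + L/4)
q = 196 (q = (-14)**2 = 196)
(q + (1231 - 154)) + p(S) = (196 + (1231 - 154)) + (29/4 + (1/4)*(-33)) = (196 + 1077) + (29/4 - 33/4) = 1273 - 1 = 1272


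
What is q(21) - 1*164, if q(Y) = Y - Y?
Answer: -164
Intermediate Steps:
q(Y) = 0
q(21) - 1*164 = 0 - 1*164 = 0 - 164 = -164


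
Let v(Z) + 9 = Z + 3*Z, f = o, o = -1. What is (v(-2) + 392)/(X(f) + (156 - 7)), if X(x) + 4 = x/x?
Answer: 375/146 ≈ 2.5685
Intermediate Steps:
f = -1
v(Z) = -9 + 4*Z (v(Z) = -9 + (Z + 3*Z) = -9 + 4*Z)
X(x) = -3 (X(x) = -4 + x/x = -4 + 1 = -3)
(v(-2) + 392)/(X(f) + (156 - 7)) = ((-9 + 4*(-2)) + 392)/(-3 + (156 - 7)) = ((-9 - 8) + 392)/(-3 + 149) = (-17 + 392)/146 = 375*(1/146) = 375/146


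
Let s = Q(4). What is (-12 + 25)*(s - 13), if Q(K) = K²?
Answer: 39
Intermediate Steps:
s = 16 (s = 4² = 16)
(-12 + 25)*(s - 13) = (-12 + 25)*(16 - 13) = 13*3 = 39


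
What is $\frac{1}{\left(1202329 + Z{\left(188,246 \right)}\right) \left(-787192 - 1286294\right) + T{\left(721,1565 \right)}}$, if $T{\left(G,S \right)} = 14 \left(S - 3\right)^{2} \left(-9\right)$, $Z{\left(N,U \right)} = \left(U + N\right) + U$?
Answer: $- \frac{1}{2494729739718} \approx -4.0085 \cdot 10^{-13}$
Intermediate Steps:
$Z{\left(N,U \right)} = N + 2 U$ ($Z{\left(N,U \right)} = \left(N + U\right) + U = N + 2 U$)
$T{\left(G,S \right)} = - 126 \left(-3 + S\right)^{2}$ ($T{\left(G,S \right)} = 14 \left(-3 + S\right)^{2} \left(-9\right) = - 126 \left(-3 + S\right)^{2}$)
$\frac{1}{\left(1202329 + Z{\left(188,246 \right)}\right) \left(-787192 - 1286294\right) + T{\left(721,1565 \right)}} = \frac{1}{\left(1202329 + \left(188 + 2 \cdot 246\right)\right) \left(-787192 - 1286294\right) - 126 \left(-3 + 1565\right)^{2}} = \frac{1}{\left(1202329 + \left(188 + 492\right)\right) \left(-2073486\right) - 126 \cdot 1562^{2}} = \frac{1}{\left(1202329 + 680\right) \left(-2073486\right) - 307420344} = \frac{1}{1203009 \left(-2073486\right) - 307420344} = \frac{1}{-2494422319374 - 307420344} = \frac{1}{-2494729739718} = - \frac{1}{2494729739718}$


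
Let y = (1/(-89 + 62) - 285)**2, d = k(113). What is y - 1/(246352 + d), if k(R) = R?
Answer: 1621970172079/19963665 ≈ 81246.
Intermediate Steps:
d = 113
y = 59228416/729 (y = (1/(-27) - 285)**2 = (-1/27 - 285)**2 = (-7696/27)**2 = 59228416/729 ≈ 81246.)
y - 1/(246352 + d) = 59228416/729 - 1/(246352 + 113) = 59228416/729 - 1/246465 = 1621970172079/19963665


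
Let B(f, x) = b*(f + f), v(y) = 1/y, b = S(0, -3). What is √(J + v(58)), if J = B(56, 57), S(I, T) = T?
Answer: I*√1130246/58 ≈ 18.33*I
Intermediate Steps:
b = -3
B(f, x) = -6*f (B(f, x) = -3*(f + f) = -6*f)
J = -336 (J = -6*56 = -336)
√(J + v(58)) = √(-336 + 1/58) = √(-19487/58) = I*√1130246/58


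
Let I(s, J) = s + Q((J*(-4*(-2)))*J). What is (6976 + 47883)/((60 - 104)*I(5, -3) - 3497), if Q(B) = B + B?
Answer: -54859/10053 ≈ -5.4570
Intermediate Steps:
Q(B) = 2*B
I(s, J) = s + 16*J² (I(s, J) = s + 2*((J*(-4*(-2)))*J) = s + 2*((J*8)*J) = s + 2*((8*J)*J) = s + 2*(8*J²) = s + 16*J²)
(6976 + 47883)/((60 - 104)*I(5, -3) - 3497) = (6976 + 47883)/((60 - 104)*(5 + 16*(-3)²) - 3497) = 54859/(-44*(5 + 16*9) - 3497) = 54859/(-44*(5 + 144) - 3497) = 54859/(-44*149 - 3497) = 54859/(-6556 - 3497) = 54859/(-10053) = 54859*(-1/10053) = -54859/10053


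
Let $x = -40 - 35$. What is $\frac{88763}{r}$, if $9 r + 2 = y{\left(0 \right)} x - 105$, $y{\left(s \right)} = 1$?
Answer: $- \frac{798867}{182} \approx -4389.4$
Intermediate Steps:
$x = -75$ ($x = -40 - 35 = -75$)
$r = - \frac{182}{9}$ ($r = - \frac{2}{9} + \frac{1 \left(-75\right) - 105}{9} = - \frac{2}{9} + \frac{-75 - 105}{9} = - \frac{2}{9} + \frac{1}{9} \left(-180\right) = - \frac{2}{9} - 20 = - \frac{182}{9} \approx -20.222$)
$\frac{88763}{r} = \frac{88763}{- \frac{182}{9}} = 88763 \left(- \frac{9}{182}\right) = - \frac{798867}{182}$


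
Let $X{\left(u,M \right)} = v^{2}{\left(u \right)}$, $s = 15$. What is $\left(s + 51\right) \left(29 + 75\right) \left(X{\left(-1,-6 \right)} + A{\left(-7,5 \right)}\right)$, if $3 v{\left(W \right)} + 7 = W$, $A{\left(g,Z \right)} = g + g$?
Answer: $- \frac{141856}{3} \approx -47285.0$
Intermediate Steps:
$A{\left(g,Z \right)} = 2 g$
$v{\left(W \right)} = - \frac{7}{3} + \frac{W}{3}$
$X{\left(u,M \right)} = \left(- \frac{7}{3} + \frac{u}{3}\right)^{2}$
$\left(s + 51\right) \left(29 + 75\right) \left(X{\left(-1,-6 \right)} + A{\left(-7,5 \right)}\right) = \left(15 + 51\right) \left(29 + 75\right) \left(\frac{\left(-7 - 1\right)^{2}}{9} + 2 \left(-7\right)\right) = 66 \cdot 104 \left(\frac{\left(-8\right)^{2}}{9} - 14\right) = 6864 \left(\frac{1}{9} \cdot 64 - 14\right) = 6864 \left(\frac{64}{9} - 14\right) = 6864 \left(- \frac{62}{9}\right) = - \frac{141856}{3}$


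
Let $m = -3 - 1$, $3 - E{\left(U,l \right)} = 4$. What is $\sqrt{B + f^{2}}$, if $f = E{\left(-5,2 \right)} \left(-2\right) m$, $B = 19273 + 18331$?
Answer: $2 \sqrt{9417} \approx 194.08$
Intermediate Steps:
$E{\left(U,l \right)} = -1$ ($E{\left(U,l \right)} = 3 - 4 = -1$)
$m = -4$
$B = 37604$
$f = -8$ ($f = \left(-1\right) \left(-2\right) \left(-4\right) = 2 \left(-4\right) = -8$)
$\sqrt{B + f^{2}} = \sqrt{37604 + \left(-8\right)^{2}} = \sqrt{37604 + 64} = \sqrt{37668} = 2 \sqrt{9417}$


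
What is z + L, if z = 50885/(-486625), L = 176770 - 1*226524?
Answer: -4842318227/97325 ≈ -49754.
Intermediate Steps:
L = -49754 (L = 176770 - 226524 = -49754)
z = -10177/97325 (z = 50885*(-1/486625) = -10177/97325 ≈ -0.10457)
z + L = -10177/97325 - 49754 = -4842318227/97325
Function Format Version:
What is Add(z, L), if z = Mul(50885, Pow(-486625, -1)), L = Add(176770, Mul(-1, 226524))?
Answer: Rational(-4842318227, 97325) ≈ -49754.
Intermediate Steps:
L = -49754 (L = Add(176770, -226524) = -49754)
z = Rational(-10177, 97325) (z = Mul(50885, Rational(-1, 486625)) = Rational(-10177, 97325) ≈ -0.10457)
Add(z, L) = Add(Rational(-10177, 97325), -49754) = Rational(-4842318227, 97325)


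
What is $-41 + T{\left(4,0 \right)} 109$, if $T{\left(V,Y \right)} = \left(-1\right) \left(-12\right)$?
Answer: $1267$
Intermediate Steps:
$T{\left(V,Y \right)} = 12$
$-41 + T{\left(4,0 \right)} 109 = -41 + 12 \cdot 109 = -41 + 1308 = 1267$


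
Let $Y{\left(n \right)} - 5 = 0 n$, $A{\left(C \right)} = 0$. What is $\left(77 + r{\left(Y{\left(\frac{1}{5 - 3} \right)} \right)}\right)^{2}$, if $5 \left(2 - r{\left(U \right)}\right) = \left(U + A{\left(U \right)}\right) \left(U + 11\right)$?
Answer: $3969$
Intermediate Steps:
$Y{\left(n \right)} = 5$ ($Y{\left(n \right)} = 5 + 0 n = 5 + 0 = 5$)
$r{\left(U \right)} = 2 - \frac{U \left(11 + U\right)}{5}$ ($r{\left(U \right)} = 2 - \frac{\left(U + 0\right) \left(U + 11\right)}{5} = 2 - \frac{U \left(11 + U\right)}{5}$)
$\left(77 + r{\left(Y{\left(\frac{1}{5 - 3} \right)} \right)}\right)^{2} = \left(77 - \left(9 + 5\right)\right)^{2} = \left(77 - 14\right)^{2} = 63^{2} = 3969$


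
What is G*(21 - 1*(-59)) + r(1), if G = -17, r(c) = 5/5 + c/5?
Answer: -6794/5 ≈ -1358.8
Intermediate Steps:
r(c) = 1 + c/5 (r(c) = 5*(1/5) + c*(1/5) = 1 + c/5)
G*(21 - 1*(-59)) + r(1) = -17*(21 - 1*(-59)) + (1 + (1/5)*1) = -17*(21 + 59) + (1 + 1/5) = -17*80 + 6/5 = -1360 + 6/5 = -6794/5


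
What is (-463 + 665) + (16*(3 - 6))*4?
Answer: 10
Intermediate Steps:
(-463 + 665) + (16*(3 - 6))*4 = 202 + (16*(-3))*4 = 202 - 48*4 = 202 - 192 = 10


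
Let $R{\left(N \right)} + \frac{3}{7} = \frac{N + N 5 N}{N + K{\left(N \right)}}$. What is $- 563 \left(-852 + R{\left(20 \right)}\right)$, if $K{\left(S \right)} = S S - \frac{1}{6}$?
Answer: $\frac{8414616579}{17633} \approx 4.7721 \cdot 10^{5}$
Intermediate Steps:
$K{\left(S \right)} = - \frac{1}{6} + S^{2}$ ($K{\left(S \right)} = S^{2} - \frac{1}{6} = - \frac{1}{6} + S^{2}$)
$R{\left(N \right)} = - \frac{3}{7} + \frac{N + 5 N^{2}}{- \frac{1}{6} + N + N^{2}}$ ($R{\left(N \right)} = - \frac{3}{7} + \frac{N + N 5 N}{N + \left(- \frac{1}{6} + N^{2}\right)} = - \frac{3}{7} + \frac{N + 5 N N}{- \frac{1}{6} + N + N^{2}} = - \frac{3}{7} + \frac{N + 5 N^{2}}{- \frac{1}{6} + N + N^{2}}$)
$- 563 \left(-852 + R{\left(20 \right)}\right) = - 563 \left(-852 + \frac{3 \left(1 + 8 \cdot 20 + 64 \cdot 20^{2}\right)}{7 \left(-1 + 6 \cdot 20 + 6 \cdot 20^{2}\right)}\right) = - 563 \left(-852 + \frac{3 \left(1 + 160 + 64 \cdot 400\right)}{7 \left(-1 + 120 + 6 \cdot 400\right)}\right) = - 563 \left(-852 + \frac{3 \left(1 + 160 + 25600\right)}{7 \left(-1 + 120 + 2400\right)}\right) = - 563 \left(-852 + \frac{3}{7} \cdot \frac{1}{2519} \cdot 25761\right) = - 563 \left(-852 + \frac{77283}{17633}\right) = \left(-563\right) \left(- \frac{14946033}{17633}\right) = \frac{8414616579}{17633}$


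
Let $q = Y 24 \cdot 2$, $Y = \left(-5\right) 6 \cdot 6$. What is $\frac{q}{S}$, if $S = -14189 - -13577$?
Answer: $\frac{240}{17} \approx 14.118$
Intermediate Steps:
$S = -612$ ($S = -14189 + 13577 = -612$)
$Y = -180$ ($Y = \left(-30\right) 6 = -180$)
$q = -8640$ ($q = \left(-180\right) 24 \cdot 2 = \left(-4320\right) 2 = -8640$)
$\frac{q}{S} = - \frac{8640}{-612} = \left(-8640\right) \left(- \frac{1}{612}\right) = \frac{240}{17}$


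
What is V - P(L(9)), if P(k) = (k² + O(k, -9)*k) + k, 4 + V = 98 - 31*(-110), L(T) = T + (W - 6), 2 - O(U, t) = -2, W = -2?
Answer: 3498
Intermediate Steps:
O(U, t) = 4 (O(U, t) = 2 - 1*(-2) = 2 + 2 = 4)
L(T) = -8 + T (L(T) = T + (-2 - 6) = T - 8 = -8 + T)
V = 3504 (V = -4 + (98 - 31*(-110)) = -4 + (98 + 3410) = -4 + 3508 = 3504)
P(k) = k² + 5*k (P(k) = (k² + 4*k) + k = k² + 5*k)
V - P(L(9)) = 3504 - (-8 + 9)*(5 + (-8 + 9)) = 3504 - (5 + 1) = 3504 - 6 = 3498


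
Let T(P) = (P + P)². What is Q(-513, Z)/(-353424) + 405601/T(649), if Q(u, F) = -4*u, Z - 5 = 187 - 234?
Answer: 728603698/3101302963 ≈ 0.23493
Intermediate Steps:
T(P) = 4*P² (T(P) = (2*P)² = 4*P²)
Z = -42 (Z = 5 + (187 - 234) = 5 - 47 = -42)
Q(-513, Z)/(-353424) + 405601/T(649) = -4*(-513)/(-353424) + 405601/((4*649²)) = 2052*(-1/353424) + 405601/((4*421201)) = -171/29452 + 405601/1684804 = 728603698/3101302963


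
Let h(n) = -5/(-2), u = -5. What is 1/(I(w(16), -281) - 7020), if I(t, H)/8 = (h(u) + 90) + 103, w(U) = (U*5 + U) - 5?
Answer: -1/5456 ≈ -0.00018328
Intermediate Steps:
h(n) = 5/2 (h(n) = -5*(-½) = 5/2)
w(U) = -5 + 6*U (w(U) = (5*U + U) - 5 = 6*U - 5 = -5 + 6*U)
I(t, H) = 1564 (I(t, H) = 8*((5/2 + 90) + 103) = 8*(185/2 + 103) = 8*(391/2) = 1564)
1/(I(w(16), -281) - 7020) = 1/(1564 - 7020) = 1/(-5456) = -1/5456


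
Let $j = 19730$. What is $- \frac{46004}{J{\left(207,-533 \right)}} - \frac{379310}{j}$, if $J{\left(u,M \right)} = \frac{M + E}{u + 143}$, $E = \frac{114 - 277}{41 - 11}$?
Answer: $\frac{952429166557}{31869869} \approx 29885.0$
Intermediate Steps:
$E = - \frac{163}{30} \approx -5.4333$
$J{\left(u,M \right)} = \frac{- \frac{163}{30} + M}{143 + u}$ ($J{\left(u,M \right)} = \frac{M - \frac{163}{30}}{u + 143} = \frac{- \frac{163}{30} + M}{143 + u}$)
$- \frac{46004}{J{\left(207,-533 \right)}} - \frac{379310}{j} = - \frac{46004}{\frac{1}{143 + 207} \left(- \frac{163}{30} - 533\right)} - \frac{379310}{19730} = - \frac{46004}{\frac{1}{350} \left(- \frac{16153}{30}\right)} - \frac{37931}{1973} = - \frac{46004}{- \frac{16153}{10500}} - \frac{37931}{1973} = \left(-46004\right) \left(- \frac{10500}{16153}\right) - \frac{37931}{1973} = \frac{483042000}{16153} - \frac{37931}{1973} = \frac{952429166557}{31869869}$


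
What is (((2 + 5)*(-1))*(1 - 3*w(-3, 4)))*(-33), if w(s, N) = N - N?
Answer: 231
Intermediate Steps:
w(s, N) = 0
(((2 + 5)*(-1))*(1 - 3*w(-3, 4)))*(-33) = (((2 + 5)*(-1))*(1 - 3*0))*(-33) = ((7*(-1))*(1 + 0))*(-33) = -7*1*(-33) = -7*(-33) = 231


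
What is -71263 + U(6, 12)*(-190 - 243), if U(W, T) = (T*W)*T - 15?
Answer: -438880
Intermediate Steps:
U(W, T) = -15 + W*T² (U(W, T) = W*T² - 15 = -15 + W*T²)
-71263 + U(6, 12)*(-190 - 243) = -71263 + (-15 + 6*12²)*(-190 - 243) = -71263 + (-15 + 6*144)*(-433) = -71263 + (-15 + 864)*(-433) = -71263 + 849*(-433) = -71263 - 367617 = -438880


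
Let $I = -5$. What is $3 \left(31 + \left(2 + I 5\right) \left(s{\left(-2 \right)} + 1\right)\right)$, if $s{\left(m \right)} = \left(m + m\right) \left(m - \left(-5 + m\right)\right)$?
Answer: $1404$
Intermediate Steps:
$s{\left(m \right)} = 10 m$ ($s{\left(m \right)} = 2 m 5 = 10 m$)
$3 \left(31 + \left(2 + I 5\right) \left(s{\left(-2 \right)} + 1\right)\right) = 3 \left(31 + \left(2 - 25\right) \left(10 \left(-2\right) + 1\right)\right) = 3 \left(31 + \left(2 - 25\right) \left(-20 + 1\right)\right) = 3 \left(31 - -437\right) = 3 \left(31 + 437\right) = 3 \cdot 468 = 1404$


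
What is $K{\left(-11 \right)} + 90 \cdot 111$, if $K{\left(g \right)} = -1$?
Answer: $9989$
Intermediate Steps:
$K{\left(-11 \right)} + 90 \cdot 111 = -1 + 90 \cdot 111 = -1 + 9990 = 9989$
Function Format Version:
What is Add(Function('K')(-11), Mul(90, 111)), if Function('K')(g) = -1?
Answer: 9989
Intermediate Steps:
Add(Function('K')(-11), Mul(90, 111)) = Add(-1, Mul(90, 111)) = Add(-1, 9990) = 9989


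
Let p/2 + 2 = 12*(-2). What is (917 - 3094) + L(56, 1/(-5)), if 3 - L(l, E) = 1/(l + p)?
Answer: -8697/4 ≈ -2174.3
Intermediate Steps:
p = -52 (p = -4 + 2*(12*(-2)) = -4 + 2*(-24) = -4 - 48 = -52)
L(l, E) = 3 - 1/(-52 + l) (L(l, E) = 3 - 1/(l - 52) = 3 - 1/(-52 + l))
(917 - 3094) + L(56, 1/(-5)) = (917 - 3094) + (-157 + 3*56)/(-52 + 56) = -2177 + (-157 + 168)/4 = -2177 + (¼)*11 = -2177 + 11/4 = -8697/4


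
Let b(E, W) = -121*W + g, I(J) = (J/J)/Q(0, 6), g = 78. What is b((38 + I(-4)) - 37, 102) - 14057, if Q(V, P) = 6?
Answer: -26321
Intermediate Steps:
I(J) = ⅙ (I(J) = (J/J)/6 = 1*(⅙) = ⅙)
b(E, W) = 78 - 121*W (b(E, W) = -121*W + 78 = 78 - 121*W)
b((38 + I(-4)) - 37, 102) - 14057 = (78 - 121*102) - 14057 = (78 - 12342) - 14057 = -12264 - 14057 = -26321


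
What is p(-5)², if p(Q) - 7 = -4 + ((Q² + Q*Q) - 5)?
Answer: 2304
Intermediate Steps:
p(Q) = -2 + 2*Q² (p(Q) = 7 + (-4 + ((Q² + Q*Q) - 5)) = 7 + (-4 + ((Q² + Q²) - 5)) = 7 + (-4 + (2*Q² - 5)) = 7 + (-4 + (-5 + 2*Q²)) = 7 + (-9 + 2*Q²) = -2 + 2*Q²)
p(-5)² = (-2 + 2*(-5)²)² = (-2 + 2*25)² = (-2 + 50)² = 48² = 2304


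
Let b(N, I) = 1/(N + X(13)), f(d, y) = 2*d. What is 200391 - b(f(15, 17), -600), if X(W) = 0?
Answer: 6011729/30 ≈ 2.0039e+5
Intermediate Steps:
b(N, I) = 1/N (b(N, I) = 1/(N + 0) = 1/N)
200391 - b(f(15, 17), -600) = 200391 - 1/(2*15) = 200391 - 1/30 = 6011729/30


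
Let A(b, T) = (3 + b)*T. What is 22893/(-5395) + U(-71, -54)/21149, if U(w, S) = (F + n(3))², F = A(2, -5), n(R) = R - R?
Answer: -36984014/8776835 ≈ -4.2138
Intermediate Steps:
n(R) = 0
A(b, T) = T*(3 + b)
F = -25 (F = -5*(3 + 2) = -5*5 = -25)
U(w, S) = 625 (U(w, S) = (-25 + 0)² = (-25)² = 625)
22893/(-5395) + U(-71, -54)/21149 = 22893/(-5395) + 625/21149 = 22893*(-1/5395) + 625*(1/21149) = -1761/415 + 625/21149 = -36984014/8776835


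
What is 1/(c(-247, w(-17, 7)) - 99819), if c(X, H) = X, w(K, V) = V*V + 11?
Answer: -1/100066 ≈ -9.9934e-6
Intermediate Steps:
w(K, V) = 11 + V**2 (w(K, V) = V**2 + 11 = 11 + V**2)
1/(c(-247, w(-17, 7)) - 99819) = 1/(-247 - 99819) = 1/(-100066) = -1/100066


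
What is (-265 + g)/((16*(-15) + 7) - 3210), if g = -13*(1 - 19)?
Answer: 31/3443 ≈ 0.0090038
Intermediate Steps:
g = 234 (g = -13*(-18) = 234)
(-265 + g)/((16*(-15) + 7) - 3210) = (-265 + 234)/((16*(-15) + 7) - 3210) = -31/((-240 + 7) - 3210) = -31/(-233 - 3210) = -31/(-3443) = -31*(-1/3443) = 31/3443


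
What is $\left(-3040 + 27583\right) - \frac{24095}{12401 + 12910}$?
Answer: $\frac{621183778}{25311} \approx 24542.0$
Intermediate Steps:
$\left(-3040 + 27583\right) - \frac{24095}{12401 + 12910} = 24543 - \frac{24095}{25311} = \frac{621183778}{25311}$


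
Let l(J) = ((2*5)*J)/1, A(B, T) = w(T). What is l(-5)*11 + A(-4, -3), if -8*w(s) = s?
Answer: -4397/8 ≈ -549.63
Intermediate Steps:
w(s) = -s/8
A(B, T) = -T/8
l(J) = 10*J (l(J) = (10*J)*1 = 10*J)
l(-5)*11 + A(-4, -3) = (10*(-5))*11 - 1/8*(-3) = -50*11 + 3/8 = -550 + 3/8 = -4397/8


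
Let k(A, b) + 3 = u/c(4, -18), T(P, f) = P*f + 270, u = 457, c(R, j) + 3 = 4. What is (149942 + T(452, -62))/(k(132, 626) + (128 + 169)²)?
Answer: 122188/88663 ≈ 1.3781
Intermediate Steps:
c(R, j) = 1 (c(R, j) = -3 + 4 = 1)
T(P, f) = 270 + P*f
k(A, b) = 454 (k(A, b) = -3 + 457/1 = -3 + 457*1 = -3 + 457 = 454)
(149942 + T(452, -62))/(k(132, 626) + (128 + 169)²) = (149942 + (270 + 452*(-62)))/(454 + (128 + 169)²) = (149942 + (270 - 28024))/(454 + 297²) = (149942 - 27754)/(454 + 88209) = 122188/88663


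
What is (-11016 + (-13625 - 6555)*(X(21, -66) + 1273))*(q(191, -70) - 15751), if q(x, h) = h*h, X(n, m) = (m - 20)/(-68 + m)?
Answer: 18693866161392/67 ≈ 2.7901e+11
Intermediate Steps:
X(n, m) = (-20 + m)/(-68 + m)
q(x, h) = h²
(-11016 + (-13625 - 6555)*(X(21, -66) + 1273))*(q(191, -70) - 15751) = (-11016 + (-13625 - 6555)*((-20 - 66)/(-68 - 66) + 1273))*((-70)² - 15751) = (-11016 - 20180*(-86/(-134) + 1273))*(4900 - 15751) = (-11016 - 20180*(-1/134*(-86) + 1273))*(-10851) = (-11016 - 20180*(43/67 + 1273))*(-10851) = (-11016 - 20180*85334/67)*(-10851) = (-11016 - 1722040120/67)*(-10851) = -1722778192/67*(-10851) = 18693866161392/67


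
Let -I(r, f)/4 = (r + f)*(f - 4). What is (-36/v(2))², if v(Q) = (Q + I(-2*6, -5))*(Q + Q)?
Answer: 81/372100 ≈ 0.00021768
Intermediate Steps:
I(r, f) = -4*(-4 + f)*(f + r) (I(r, f) = -4*(r + f)*(f - 4) = -4*(f + r)*(-4 + f) = -4*(-4 + f)*(f + r))
v(Q) = 2*Q*(-612 + Q) (v(Q) = (Q + (-4*(-5)² + 16*(-5) + 16*(-2*6) - 4*(-5)*(-2*6)))*(Q + Q) = (Q + (-4*25 - 80 + 16*(-12) - 4*(-5)*(-12)))*(2*Q) = (Q + (-100 - 80 - 192 - 240))*(2*Q) = (Q - 612)*(2*Q) = (-612 + Q)*(2*Q) = 2*Q*(-612 + Q))
(-36/v(2))² = (-36*1/(4*(-612 + 2)))² = (-36/(2*2*(-610)))² = (-36/(-2440))² = (-36*(-1/2440))² = (9/610)² = 81/372100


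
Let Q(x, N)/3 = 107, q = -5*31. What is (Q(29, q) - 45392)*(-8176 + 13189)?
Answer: -225940923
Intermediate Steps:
q = -155
Q(x, N) = 321 (Q(x, N) = 3*107 = 321)
(Q(29, q) - 45392)*(-8176 + 13189) = (321 - 45392)*(-8176 + 13189) = -45071*5013 = -225940923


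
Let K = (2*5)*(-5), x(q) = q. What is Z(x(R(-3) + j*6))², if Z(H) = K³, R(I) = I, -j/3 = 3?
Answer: 15625000000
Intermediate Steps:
j = -9 (j = -3*3 = -9)
K = -50 (K = 10*(-5) = -50)
Z(H) = -125000 (Z(H) = (-50)³ = -125000)
Z(x(R(-3) + j*6))² = (-125000)² = 15625000000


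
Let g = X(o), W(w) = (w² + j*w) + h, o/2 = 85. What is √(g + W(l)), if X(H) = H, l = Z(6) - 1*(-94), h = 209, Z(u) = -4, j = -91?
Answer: 17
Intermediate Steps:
o = 170 (o = 2*85 = 170)
l = 90 (l = -4 - 1*(-94) = -4 + 94 = 90)
W(w) = 209 + w² - 91*w (W(w) = (w² - 91*w) + 209 = 209 + w² - 91*w)
g = 170
√(g + W(l)) = √(170 + (209 + 90² - 91*90)) = √(170 + (209 + 8100 - 8190)) = √(170 + 119) = √289 = 17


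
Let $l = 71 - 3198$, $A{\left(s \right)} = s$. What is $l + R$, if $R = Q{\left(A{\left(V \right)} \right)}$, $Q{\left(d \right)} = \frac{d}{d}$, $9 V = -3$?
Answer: $-3126$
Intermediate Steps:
$V = - \frac{1}{3}$ ($V = \frac{1}{9} \left(-3\right) = - \frac{1}{3} \approx -0.33333$)
$Q{\left(d \right)} = 1$
$R = 1$
$l = -3127$ ($l = 71 - 3198 = -3127$)
$l + R = -3127 + 1 = -3126$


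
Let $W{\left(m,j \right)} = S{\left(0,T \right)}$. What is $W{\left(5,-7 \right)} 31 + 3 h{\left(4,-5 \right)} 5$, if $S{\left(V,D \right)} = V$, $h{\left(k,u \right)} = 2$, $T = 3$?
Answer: $30$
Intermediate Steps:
$W{\left(m,j \right)} = 0$
$W{\left(5,-7 \right)} 31 + 3 h{\left(4,-5 \right)} 5 = 0 \cdot 31 + 3 \cdot 2 \cdot 5 = 0 + 6 \cdot 5 = 0 + 30 = 30$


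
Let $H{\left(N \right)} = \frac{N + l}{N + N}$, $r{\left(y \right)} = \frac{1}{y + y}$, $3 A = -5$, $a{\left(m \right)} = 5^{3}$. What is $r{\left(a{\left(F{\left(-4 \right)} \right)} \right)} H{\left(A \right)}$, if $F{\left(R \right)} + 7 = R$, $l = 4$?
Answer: $- \frac{7}{2500} \approx -0.0028$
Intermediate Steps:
$F{\left(R \right)} = -7 + R$
$a{\left(m \right)} = 125$
$A = - \frac{5}{3}$ ($A = \frac{1}{3} \left(-5\right) = - \frac{5}{3} \approx -1.6667$)
$r{\left(y \right)} = \frac{1}{2 y}$
$H{\left(N \right)} = \frac{4 + N}{2 N}$ ($H{\left(N \right)} = \frac{N + 4}{N + N} = \frac{4 + N}{2 N}$)
$r{\left(a{\left(F{\left(-4 \right)} \right)} \right)} H{\left(A \right)} = \frac{1}{2 \cdot 125} \frac{4 - \frac{5}{3}}{2 \left(- \frac{5}{3}\right)} = \frac{1}{2} \cdot \frac{1}{125} \cdot \frac{1}{2} \left(- \frac{3}{5}\right) \frac{7}{3} = \frac{1}{250} \left(- \frac{7}{10}\right) = - \frac{7}{2500}$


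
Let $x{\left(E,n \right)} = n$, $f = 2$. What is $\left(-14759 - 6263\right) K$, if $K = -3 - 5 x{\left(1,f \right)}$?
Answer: $273286$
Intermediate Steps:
$K = -13$ ($K = -3 - 10 = -13$)
$\left(-14759 - 6263\right) K = \left(-14759 - 6263\right) \left(-13\right) = \left(-21022\right) \left(-13\right) = 273286$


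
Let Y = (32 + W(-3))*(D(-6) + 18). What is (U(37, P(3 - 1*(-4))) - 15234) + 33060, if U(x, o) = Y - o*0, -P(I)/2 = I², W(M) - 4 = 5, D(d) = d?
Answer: 18318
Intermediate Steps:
W(M) = 9 (W(M) = 4 + 5 = 9)
P(I) = -2*I²
Y = 492 (Y = (32 + 9)*(-6 + 18) = 41*12 = 492)
U(x, o) = 492 (U(x, o) = 492 - o*0 = 492 - 1*0 = 492 + 0 = 492)
(U(37, P(3 - 1*(-4))) - 15234) + 33060 = (492 - 15234) + 33060 = -14742 + 33060 = 18318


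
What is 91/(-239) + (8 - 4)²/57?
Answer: -1363/13623 ≈ -0.10005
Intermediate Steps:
91/(-239) + (8 - 4)²/57 = 91*(-1/239) + 4²*(1/57) = -91/239 + 16*(1/57) = -91/239 + 16/57 = -1363/13623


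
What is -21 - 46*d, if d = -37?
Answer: 1681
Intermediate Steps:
-21 - 46*d = -21 - 46*(-37) = -21 + 1702 = 1681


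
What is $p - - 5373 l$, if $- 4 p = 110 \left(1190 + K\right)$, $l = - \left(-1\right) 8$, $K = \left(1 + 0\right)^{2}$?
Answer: $\frac{20463}{2} \approx 10232.0$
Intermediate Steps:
$K = 1$ ($K = 1^{2} = 1$)
$l = 8$ ($l = \left(-1\right) \left(-8\right) = 8$)
$p = - \frac{65505}{2}$ ($p = - \frac{110 \left(1190 + 1\right)}{4} = - \frac{110 \cdot 1191}{4} = \left(- \frac{1}{4}\right) 131010 = - \frac{65505}{2} \approx -32753.0$)
$p - - 5373 l = - \frac{65505}{2} - \left(-5373\right) 8 = - \frac{65505}{2} - -42984 = - \frac{65505}{2} + 42984 = \frac{20463}{2}$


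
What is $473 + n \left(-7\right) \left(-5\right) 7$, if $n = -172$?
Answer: $-41667$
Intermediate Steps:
$473 + n \left(-7\right) \left(-5\right) 7 = 473 - 172 \left(-7\right) \left(-5\right) 7 = 473 - 172 \cdot 35 \cdot 7 = 473 - 42140 = -41667$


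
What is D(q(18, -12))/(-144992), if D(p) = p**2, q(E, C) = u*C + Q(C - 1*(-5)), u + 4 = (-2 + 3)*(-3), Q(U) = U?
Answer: -5929/144992 ≈ -0.040892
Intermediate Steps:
u = -7 (u = -4 + (-2 + 3)*(-3) = -4 + 1*(-3) = -4 - 3 = -7)
q(E, C) = 5 - 6*C (q(E, C) = -7*C + (C - 1*(-5)) = -7*C + (C + 5) = -7*C + (5 + C) = 5 - 6*C)
D(q(18, -12))/(-144992) = (5 - 6*(-12))**2/(-144992) = (5 + 72)**2*(-1/144992) = 77**2*(-1/144992) = 5929*(-1/144992) = -5929/144992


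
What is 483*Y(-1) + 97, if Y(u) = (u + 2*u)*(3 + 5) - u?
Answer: -11012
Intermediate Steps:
Y(u) = 23*u (Y(u) = (3*u)*8 - u = 24*u - u = 23*u)
483*Y(-1) + 97 = 483*(23*(-1)) + 97 = 483*(-23) + 97 = -11109 + 97 = -11012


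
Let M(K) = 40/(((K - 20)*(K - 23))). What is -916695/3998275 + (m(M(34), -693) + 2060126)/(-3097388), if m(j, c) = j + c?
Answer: -170532525382419/190716818687780 ≈ -0.89417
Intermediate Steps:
M(K) = 40/((-23 + K)*(-20 + K)) (M(K) = 40/(((-20 + K)*(-23 + K))) = 40/(((-23 + K)*(-20 + K))) = 40*(1/((-23 + K)*(-20 + K))) = 40/((-23 + K)*(-20 + K)))
m(j, c) = c + j
-916695/3998275 + (m(M(34), -693) + 2060126)/(-3097388) = -916695/3998275 + ((-693 + 40/(460 + 34² - 43*34)) + 2060126)/(-3097388) = -916695*1/3998275 + ((-693 + 40/(460 + 1156 - 1462)) + 2060126)*(-1/3097388) = -183339/799655 + ((-693 + 40/154) + 2060126)*(-1/3097388) = -183339/799655 + ((-693 + 40*(1/154)) + 2060126)*(-1/3097388) = -183339/799655 + ((-693 + 20/77) + 2060126)*(-1/3097388) = -183339/799655 + (-53341/77 + 2060126)*(-1/3097388) = -183339/799655 + (158576361/77)*(-1/3097388) = -183339/799655 - 158576361/238498876 = -170532525382419/190716818687780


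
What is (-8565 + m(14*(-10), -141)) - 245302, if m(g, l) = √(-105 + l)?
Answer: -253867 + I*√246 ≈ -2.5387e+5 + 15.684*I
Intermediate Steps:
(-8565 + m(14*(-10), -141)) - 245302 = (-8565 + √(-105 - 141)) - 245302 = (-8565 + √(-246)) - 245302 = (-8565 + I*√246) - 245302 = -253867 + I*√246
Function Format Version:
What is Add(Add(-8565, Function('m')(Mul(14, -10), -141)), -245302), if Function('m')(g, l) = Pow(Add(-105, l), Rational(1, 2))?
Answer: Add(-253867, Mul(I, Pow(246, Rational(1, 2)))) ≈ Add(-2.5387e+5, Mul(15.684, I))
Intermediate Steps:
Add(Add(-8565, Function('m')(Mul(14, -10), -141)), -245302) = Add(Add(-8565, Pow(Add(-105, -141), Rational(1, 2))), -245302) = Add(Add(-8565, Pow(-246, Rational(1, 2))), -245302) = Add(Add(-8565, Mul(I, Pow(246, Rational(1, 2)))), -245302) = Add(-253867, Mul(I, Pow(246, Rational(1, 2))))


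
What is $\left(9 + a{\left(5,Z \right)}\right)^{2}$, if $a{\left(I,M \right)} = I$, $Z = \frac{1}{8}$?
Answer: $196$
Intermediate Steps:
$Z = \frac{1}{8} \approx 0.125$
$\left(9 + a{\left(5,Z \right)}\right)^{2} = \left(9 + 5\right)^{2} = 14^{2} = 196$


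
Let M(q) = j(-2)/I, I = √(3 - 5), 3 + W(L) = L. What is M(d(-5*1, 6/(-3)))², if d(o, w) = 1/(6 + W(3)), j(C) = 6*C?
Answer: -72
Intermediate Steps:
W(L) = -3 + L
I = I*√2 (I = √(-2) = I*√2 ≈ 1.4142*I)
d(o, w) = ⅙ (d(o, w) = 1/(6 + (-3 + 3)) = 1/(6 + 0) = 1/6 = ⅙)
M(q) = 6*I*√2 (M(q) = (6*(-2))/((I*√2)) = -(-6)*I*√2 = 6*I*√2)
M(d(-5*1, 6/(-3)))² = (6*I*√2)² = -72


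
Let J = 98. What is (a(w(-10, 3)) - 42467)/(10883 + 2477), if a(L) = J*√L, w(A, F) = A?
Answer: -42467/13360 + 49*I*√10/6680 ≈ -3.1787 + 0.023196*I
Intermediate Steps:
a(L) = 98*√L
(a(w(-10, 3)) - 42467)/(10883 + 2477) = (98*√(-10) - 42467)/(10883 + 2477) = (98*(I*√10) - 42467)/13360 = (98*I*√10 - 42467)*(1/13360) = (-42467 + 98*I*√10)*(1/13360) = -42467/13360 + 49*I*√10/6680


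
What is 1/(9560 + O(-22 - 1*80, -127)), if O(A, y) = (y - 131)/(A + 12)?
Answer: 15/143443 ≈ 0.00010457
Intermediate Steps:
O(A, y) = (-131 + y)/(12 + A)
1/(9560 + O(-22 - 1*80, -127)) = 1/(9560 + (-131 - 127)/(12 + (-22 - 1*80))) = 1/(9560 - 258/(12 + (-22 - 80))) = 1/(9560 - 258/(12 - 102)) = 1/(9560 - 258/(-90)) = 1/(9560 - 1/90*(-258)) = 1/(9560 + 43/15) = 1/(143443/15) = 15/143443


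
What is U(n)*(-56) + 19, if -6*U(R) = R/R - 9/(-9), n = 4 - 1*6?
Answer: 113/3 ≈ 37.667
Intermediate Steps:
n = -2 (n = 4 - 6 = -2)
U(R) = -⅓ (U(R) = -(R/R - 9/(-9))/6 = -(1 - 9*(-⅑))/6 = -(1 + 1)/6 = -⅙*2 = -⅓)
U(n)*(-56) + 19 = -⅓*(-56) + 19 = 56/3 + 19 = 113/3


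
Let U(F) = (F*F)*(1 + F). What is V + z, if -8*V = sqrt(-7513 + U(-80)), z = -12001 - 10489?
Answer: -22490 - I*sqrt(513113)/8 ≈ -22490.0 - 89.54*I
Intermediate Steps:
z = -22490
U(F) = F**2*(1 + F)
V = -I*sqrt(513113)/8 (V = -sqrt(-7513 + (-80)**2*(1 - 80))/8 = -sqrt(-7513 + 6400*(-79))/8 = -sqrt(-7513 - 505600)/8 = -I*sqrt(513113)/8 ≈ -89.54*I)
V + z = -I*sqrt(513113)/8 - 22490 = -22490 - I*sqrt(513113)/8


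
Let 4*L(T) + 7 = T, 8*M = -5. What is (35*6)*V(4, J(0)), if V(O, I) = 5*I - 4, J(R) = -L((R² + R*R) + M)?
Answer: 18585/16 ≈ 1161.6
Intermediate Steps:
M = -5/8 (M = (⅛)*(-5) = -5/8 ≈ -0.62500)
L(T) = -7/4 + T/4
J(R) = 61/32 - R²/2 (J(R) = -(-7/4 + ((R² + R*R) - 5/8)/4) = -(-7/4 + ((R² + R²) - 5/8)/4) = -(-7/4 + (2*R² - 5/8)/4) = -(-7/4 + (-5/8 + 2*R²)/4) = -(-7/4 + (-5/32 + R²/2)) = -(-61/32 + R²/2) = 61/32 - R²/2)
V(O, I) = -4 + 5*I
(35*6)*V(4, J(0)) = (35*6)*(-4 + 5*(61/32 - ½*0²)) = 210*(-4 + 5*(61/32 - ½*0)) = 210*(-4 + 5*(61/32 + 0)) = 210*(-4 + 5*(61/32)) = 210*(-4 + 305/32) = 210*(177/32) = 18585/16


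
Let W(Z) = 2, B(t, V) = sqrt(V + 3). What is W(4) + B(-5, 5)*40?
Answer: 2 + 80*sqrt(2) ≈ 115.14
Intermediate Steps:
B(t, V) = sqrt(3 + V)
W(4) + B(-5, 5)*40 = 2 + sqrt(3 + 5)*40 = 2 + sqrt(8)*40 = 2 + (2*sqrt(2))*40 = 2 + 80*sqrt(2)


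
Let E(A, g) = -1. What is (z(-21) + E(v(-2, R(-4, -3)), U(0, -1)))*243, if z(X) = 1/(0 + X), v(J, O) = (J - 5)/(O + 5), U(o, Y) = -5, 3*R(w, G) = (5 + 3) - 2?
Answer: -1782/7 ≈ -254.57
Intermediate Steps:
R(w, G) = 2 (R(w, G) = ((5 + 3) - 2)/3 = (8 - 2)/3 = (⅓)*6 = 2)
v(J, O) = (-5 + J)/(5 + O)
z(X) = 1/X
(z(-21) + E(v(-2, R(-4, -3)), U(0, -1)))*243 = (1/(-21) - 1)*243 = (-1/21 - 1)*243 = -22/21*243 = -1782/7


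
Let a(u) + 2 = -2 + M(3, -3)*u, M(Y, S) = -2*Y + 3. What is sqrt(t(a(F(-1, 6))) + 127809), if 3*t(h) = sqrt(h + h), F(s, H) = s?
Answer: sqrt(1150281 + 3*I*sqrt(2))/3 ≈ 357.5 + 0.0006593*I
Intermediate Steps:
M(Y, S) = 3 - 2*Y
a(u) = -4 - 3*u (a(u) = -2 + (-2 + (3 - 2*3)*u) = -2 + (-2 + (3 - 6)*u) = -2 + (-2 - 3*u) = -4 - 3*u)
t(h) = sqrt(2)*sqrt(h)/3 (t(h) = sqrt(h + h)/3 = sqrt(2*h)/3 = (sqrt(2)*sqrt(h))/3 = sqrt(2)*sqrt(h)/3)
sqrt(t(a(F(-1, 6))) + 127809) = sqrt(sqrt(2)*sqrt(-4 - 3*(-1))/3 + 127809) = sqrt(sqrt(2)*sqrt(-4 + 3)/3 + 127809) = sqrt(sqrt(2)*sqrt(-1)/3 + 127809) = sqrt(sqrt(2)*I/3 + 127809) = sqrt(I*sqrt(2)/3 + 127809) = sqrt(127809 + I*sqrt(2)/3)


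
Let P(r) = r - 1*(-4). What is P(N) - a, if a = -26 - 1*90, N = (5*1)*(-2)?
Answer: 110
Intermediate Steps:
N = -10 (N = 5*(-2) = -10)
P(r) = 4 + r (P(r) = r + 4 = 4 + r)
a = -116 (a = -26 - 90 = -116)
P(N) - a = (4 - 10) - 1*(-116) = -6 + 116 = 110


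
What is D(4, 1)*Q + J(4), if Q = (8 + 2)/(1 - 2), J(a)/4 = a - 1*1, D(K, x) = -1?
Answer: 22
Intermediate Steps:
J(a) = -4 + 4*a (J(a) = 4*(a - 1*1) = 4*(a - 1) = 4*(-1 + a) = -4 + 4*a)
Q = -10 (Q = 10/(-1) = 10*(-1) = -10)
D(4, 1)*Q + J(4) = -1*(-10) + (-4 + 4*4) = 10 + (-4 + 16) = 10 + 12 = 22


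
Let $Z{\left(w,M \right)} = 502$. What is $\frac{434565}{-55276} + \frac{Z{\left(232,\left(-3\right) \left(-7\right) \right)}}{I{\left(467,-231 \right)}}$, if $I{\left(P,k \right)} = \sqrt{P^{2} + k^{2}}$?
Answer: $- \frac{434565}{55276} + \frac{251 \sqrt{10858}}{27145} \approx -6.8982$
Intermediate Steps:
$\frac{434565}{-55276} + \frac{Z{\left(232,\left(-3\right) \left(-7\right) \right)}}{I{\left(467,-231 \right)}} = \frac{434565}{-55276} + \frac{502}{\sqrt{467^{2} + \left(-231\right)^{2}}} = 434565 \left(- \frac{1}{55276}\right) + \frac{502}{\sqrt{218089 + 53361}} = - \frac{434565}{55276} + \frac{502}{\sqrt{271450}} = - \frac{434565}{55276} + \frac{502}{5 \sqrt{10858}} = - \frac{434565}{55276} + 502 \frac{\sqrt{10858}}{54290} = - \frac{434565}{55276} + \frac{251 \sqrt{10858}}{27145}$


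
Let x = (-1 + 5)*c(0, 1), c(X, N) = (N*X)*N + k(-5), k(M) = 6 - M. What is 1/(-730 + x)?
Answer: -1/686 ≈ -0.0014577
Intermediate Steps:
c(X, N) = 11 + X*N² (c(X, N) = (N*X)*N + (6 - 1*(-5)) = X*N² + (6 + 5) = X*N² + 11 = 11 + X*N²)
x = 44 (x = (-1 + 5)*(11 + 0*1²) = 4*(11 + 0*1) = 4*(11 + 0) = 4*11 = 44)
1/(-730 + x) = 1/(-730 + 44) = 1/(-686) = -1/686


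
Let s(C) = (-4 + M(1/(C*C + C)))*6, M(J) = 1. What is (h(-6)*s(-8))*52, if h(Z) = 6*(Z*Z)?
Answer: -202176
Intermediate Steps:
s(C) = -18 (s(C) = (-4 + 1)*6 = -3*6 = -18)
h(Z) = 6*Z**2
(h(-6)*s(-8))*52 = ((6*(-6)**2)*(-18))*52 = ((6*36)*(-18))*52 = (216*(-18))*52 = -3888*52 = -202176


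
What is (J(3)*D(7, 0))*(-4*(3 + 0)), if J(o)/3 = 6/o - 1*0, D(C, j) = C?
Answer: -504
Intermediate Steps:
J(o) = 18/o (J(o) = 3*(6/o - 1*0) = 3*(6/o + 0) = 3*(6/o) = 18/o)
(J(3)*D(7, 0))*(-4*(3 + 0)) = ((18/3)*7)*(-4*(3 + 0)) = ((18*(1/3))*7)*(-4*3) = (6*7)*(-12) = 42*(-12) = -504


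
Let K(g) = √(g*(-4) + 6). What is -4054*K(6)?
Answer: -12162*I*√2 ≈ -17200.0*I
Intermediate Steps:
K(g) = √(6 - 4*g) (K(g) = √(-4*g + 6) = √(6 - 4*g))
-4054*K(6) = -4054*√(6 - 4*6) = -4054*√(6 - 24) = -12162*I*√2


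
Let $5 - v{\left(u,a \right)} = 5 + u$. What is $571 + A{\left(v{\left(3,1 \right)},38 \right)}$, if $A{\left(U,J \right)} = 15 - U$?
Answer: $589$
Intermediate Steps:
$v{\left(u,a \right)} = - u$ ($v{\left(u,a \right)} = 5 - \left(5 + u\right) = - u$)
$571 + A{\left(v{\left(3,1 \right)},38 \right)} = 571 + \left(15 - \left(-1\right) 3\right) = 571 + \left(15 - -3\right) = 571 + \left(15 + 3\right) = 571 + 18 = 589$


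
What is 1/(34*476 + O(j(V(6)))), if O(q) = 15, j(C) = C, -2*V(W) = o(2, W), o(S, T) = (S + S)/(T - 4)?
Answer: 1/16199 ≈ 6.1732e-5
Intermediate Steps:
o(S, T) = 2*S/(-4 + T) (o(S, T) = (2*S)/(-4 + T) = 2*S/(-4 + T))
V(W) = -2/(-4 + W)
1/(34*476 + O(j(V(6)))) = 1/(34*476 + 15) = 1/(16184 + 15) = 1/16199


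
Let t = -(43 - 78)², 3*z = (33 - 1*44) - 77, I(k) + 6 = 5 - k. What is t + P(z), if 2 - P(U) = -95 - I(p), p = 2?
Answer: -1131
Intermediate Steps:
I(k) = -1 - k (I(k) = -6 + (5 - k) = -1 - k)
z = -88/3 (z = ((33 - 1*44) - 77)/3 = ((33 - 44) - 77)/3 = (-11 - 77)/3 = (⅓)*(-88) = -88/3 ≈ -29.333)
P(U) = 94 (P(U) = 2 - (-95 - (-1 - 1*2)) = 2 - (-95 - (-1 - 2)) = 2 - (-95 - 1*(-3)) = 2 - (-95 + 3) = 2 - 1*(-92) = 2 + 92 = 94)
t = -1225 (t = -1*(-35)² = -1*1225 = -1225)
t + P(z) = -1225 + 94 = -1131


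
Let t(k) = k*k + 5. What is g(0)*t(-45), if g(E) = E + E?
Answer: 0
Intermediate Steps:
g(E) = 2*E
t(k) = 5 + k² (t(k) = k² + 5 = 5 + k²)
g(0)*t(-45) = (2*0)*(5 + (-45)²) = 0*(5 + 2025) = 0*2030 = 0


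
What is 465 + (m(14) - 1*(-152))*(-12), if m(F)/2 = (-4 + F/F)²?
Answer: -1575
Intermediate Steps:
m(F) = 18 (m(F) = 2*(-4 + F/F)² = 2*(-4 + 1)² = 2*(-3)² = 2*9 = 18)
465 + (m(14) - 1*(-152))*(-12) = 465 + (18 - 1*(-152))*(-12) = 465 + (18 + 152)*(-12) = 465 + 170*(-12) = 465 - 2040 = -1575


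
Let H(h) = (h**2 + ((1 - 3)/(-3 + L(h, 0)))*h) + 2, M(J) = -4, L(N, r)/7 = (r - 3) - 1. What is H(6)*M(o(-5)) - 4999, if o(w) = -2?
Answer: -159729/31 ≈ -5152.5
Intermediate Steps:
L(N, r) = -28 + 7*r (L(N, r) = 7*((r - 3) - 1) = 7*((-3 + r) - 1) = 7*(-4 + r) = -28 + 7*r)
H(h) = 2 + h**2 + 2*h/31 (H(h) = (h**2 + ((1 - 3)/(-3 + (-28 + 7*0)))*h) + 2 = (h**2 + (-2/(-3 + (-28 + 0)))*h) + 2 = (h**2 + (-2/(-3 - 28))*h) + 2 = (h**2 + (-2/(-31))*h) + 2 = (h**2 + (-2*(-1/31))*h) + 2 = (h**2 + 2*h/31) + 2 = 2 + h**2 + 2*h/31)
H(6)*M(o(-5)) - 4999 = (2 + 6**2 + (2/31)*6)*(-4) - 4999 = (2 + 36 + 12/31)*(-4) - 4999 = (1190/31)*(-4) - 4999 = -4760/31 - 4999 = -159729/31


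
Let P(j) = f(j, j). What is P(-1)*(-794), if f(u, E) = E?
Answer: 794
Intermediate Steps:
P(j) = j
P(-1)*(-794) = -1*(-794) = 794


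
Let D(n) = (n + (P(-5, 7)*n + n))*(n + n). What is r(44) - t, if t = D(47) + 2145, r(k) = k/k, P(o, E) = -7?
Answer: 19946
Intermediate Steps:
r(k) = 1
D(n) = -10*n² (D(n) = (n + (-7*n + n))*(n + n) = (n - 6*n)*(2*n) = (-5*n)*(2*n) = -10*n²)
t = -19945 (t = -10*47² + 2145 = -10*2209 + 2145 = -22090 + 2145 = -19945)
r(44) - t = 1 - 1*(-19945) = 1 + 19945 = 19946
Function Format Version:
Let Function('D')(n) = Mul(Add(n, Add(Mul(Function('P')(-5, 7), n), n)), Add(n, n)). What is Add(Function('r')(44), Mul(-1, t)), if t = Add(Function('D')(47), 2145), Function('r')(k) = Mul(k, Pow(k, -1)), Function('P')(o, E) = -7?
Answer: 19946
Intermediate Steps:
Function('r')(k) = 1
Function('D')(n) = Mul(-10, Pow(n, 2)) (Function('D')(n) = Mul(Add(n, Add(Mul(-7, n), n)), Add(n, n)) = Mul(Add(n, Mul(-6, n)), Mul(2, n)) = Mul(Mul(-5, n), Mul(2, n)) = Mul(-10, Pow(n, 2)))
t = -19945 (t = Add(Mul(-10, Pow(47, 2)), 2145) = Add(Mul(-10, 2209), 2145) = Add(-22090, 2145) = -19945)
Add(Function('r')(44), Mul(-1, t)) = Add(1, Mul(-1, -19945)) = Add(1, 19945) = 19946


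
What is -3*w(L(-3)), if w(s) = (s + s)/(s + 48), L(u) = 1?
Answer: -6/49 ≈ -0.12245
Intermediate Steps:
w(s) = 2*s/(48 + s) (w(s) = (2*s)/(48 + s) = 2*s/(48 + s))
-3*w(L(-3)) = -6/(48 + 1) = -6/49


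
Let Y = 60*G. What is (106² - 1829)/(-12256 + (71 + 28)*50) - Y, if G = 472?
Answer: -206915327/7306 ≈ -28321.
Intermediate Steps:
Y = 28320 (Y = 60*472 = 28320)
(106² - 1829)/(-12256 + (71 + 28)*50) - Y = (106² - 1829)/(-12256 + (71 + 28)*50) - 1*28320 = (11236 - 1829)/(-12256 + 99*50) - 28320 = 9407/(-12256 + 4950) - 28320 = 9407/(-7306) - 28320 = 9407*(-1/7306) - 28320 = -9407/7306 - 28320 = -206915327/7306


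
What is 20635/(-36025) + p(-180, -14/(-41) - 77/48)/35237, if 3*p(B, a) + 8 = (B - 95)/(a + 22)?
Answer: -17810837971907/31083606529305 ≈ -0.57300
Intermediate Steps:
p(B, a) = -8/3 + (-95 + B)/(3*(22 + a)) (p(B, a) = -8/3 + ((B - 95)/(a + 22))/3 = -8/3 + ((-95 + B)/(22 + a))/3 = -8/3 + (-95 + B)/(3*(22 + a)))
20635/(-36025) + p(-180, -14/(-41) - 77/48)/35237 = 20635/(-36025) + ((-271 - 180 - 8*(-14/(-41) - 77/48))/(3*(22 + (-14/(-41) - 77/48))))/35237 = 20635*(-1/36025) + ((-271 - 180 - 8*(-14*(-1/41) - 77*1/48))/(3*(22 + (-14*(-1/41) - 77*1/48))))*(1/35237) = -4127/7205 + ((-271 - 180 - 8*(14/41 - 77/48))/(3*(22 + (14/41 - 77/48))))*(1/35237) = -4127/7205 + ((-271 - 180 - 8*(-2485/1968))/(3*(22 - 2485/1968)))*(1/35237) = -4127/7205 + ((-271 - 180 + 2485/246)/(3*(40811/1968)))*(1/35237) = -4127/7205 + ((1/3)*(1968/40811)*(-108461/246))*(1/35237) = -4127/7205 - 867688/122433*1/35237 = -4127/7205 - 867688/4314171621 = -17810837971907/31083606529305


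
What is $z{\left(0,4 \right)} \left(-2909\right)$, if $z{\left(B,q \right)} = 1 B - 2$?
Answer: $5818$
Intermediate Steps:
$z{\left(B,q \right)} = -2 + B$ ($z{\left(B,q \right)} = B - 2 = -2 + B$)
$z{\left(0,4 \right)} \left(-2909\right) = \left(-2 + 0\right) \left(-2909\right) = \left(-2\right) \left(-2909\right) = 5818$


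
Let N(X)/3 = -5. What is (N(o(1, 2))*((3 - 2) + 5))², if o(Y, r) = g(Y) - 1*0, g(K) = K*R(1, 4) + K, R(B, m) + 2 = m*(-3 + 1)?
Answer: 8100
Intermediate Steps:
R(B, m) = -2 - 2*m (R(B, m) = -2 + m*(-3 + 1) = -2 + m*(-2) = -2 - 2*m)
g(K) = -9*K (g(K) = K*(-2 - 2*4) + K = K*(-2 - 8) + K = K*(-10) + K = -10*K + K = -9*K)
o(Y, r) = -9*Y (o(Y, r) = -9*Y - 1*0 = -9*Y + 0 = -9*Y)
N(X) = -15 (N(X) = 3*(-5) = -15)
(N(o(1, 2))*((3 - 2) + 5))² = (-15*((3 - 2) + 5))² = (-15*(1 + 5))² = (-15*6)² = (-90)² = 8100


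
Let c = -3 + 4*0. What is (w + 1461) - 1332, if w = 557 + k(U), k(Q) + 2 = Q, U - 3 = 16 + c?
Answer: 700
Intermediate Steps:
c = -3 (c = -3 + 0 = -3)
U = 16 (U = 3 + (16 - 3) = 3 + 13 = 16)
k(Q) = -2 + Q
w = 571 (w = 557 + (-2 + 16) = 557 + 14 = 571)
(w + 1461) - 1332 = (571 + 1461) - 1332 = 2032 - 1332 = 700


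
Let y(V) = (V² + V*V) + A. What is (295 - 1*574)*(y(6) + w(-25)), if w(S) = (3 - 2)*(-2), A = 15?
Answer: -23715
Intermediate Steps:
y(V) = 15 + 2*V² (y(V) = (V² + V*V) + 15 = (V² + V²) + 15 = 2*V² + 15 = 15 + 2*V²)
w(S) = -2 (w(S) = 1*(-2) = -2)
(295 - 1*574)*(y(6) + w(-25)) = (295 - 1*574)*((15 + 2*6²) - 2) = (295 - 574)*((15 + 2*36) - 2) = -279*((15 + 72) - 2) = -279*(87 - 2) = -279*85 = -23715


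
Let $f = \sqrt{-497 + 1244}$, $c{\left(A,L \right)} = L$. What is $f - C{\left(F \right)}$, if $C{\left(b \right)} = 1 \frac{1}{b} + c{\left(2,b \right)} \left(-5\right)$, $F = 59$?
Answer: $\frac{17404}{59} + 3 \sqrt{83} \approx 322.31$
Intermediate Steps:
$f = 3 \sqrt{83}$ ($f = \sqrt{747} = 3 \sqrt{83} \approx 27.331$)
$C{\left(b \right)} = \frac{1}{b} - 5 b$ ($C{\left(b \right)} = 1 \frac{1}{b} + b \left(-5\right) = \frac{1}{b} - 5 b$)
$f - C{\left(F \right)} = 3 \sqrt{83} - \left(\frac{1}{59} - 295\right) = 3 \sqrt{83} - - \frac{17404}{59} = 3 \sqrt{83} + \frac{17404}{59} = \frac{17404}{59} + 3 \sqrt{83}$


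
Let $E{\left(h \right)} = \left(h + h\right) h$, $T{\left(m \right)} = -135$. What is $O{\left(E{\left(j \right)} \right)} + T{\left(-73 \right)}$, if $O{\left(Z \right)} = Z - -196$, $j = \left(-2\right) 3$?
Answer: $133$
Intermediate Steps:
$j = -6$
$E{\left(h \right)} = 2 h^{2}$ ($E{\left(h \right)} = 2 h h = 2 h^{2}$)
$O{\left(Z \right)} = 196 + Z$ ($O{\left(Z \right)} = Z + 196 = 196 + Z$)
$O{\left(E{\left(j \right)} \right)} + T{\left(-73 \right)} = \left(196 + 2 \left(-6\right)^{2}\right) - 135 = \left(196 + 2 \cdot 36\right) - 135 = \left(196 + 72\right) - 135 = 268 - 135 = 133$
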